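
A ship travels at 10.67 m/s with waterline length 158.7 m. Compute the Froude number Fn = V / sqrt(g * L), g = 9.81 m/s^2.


Formula: Fn = V / sqrt(g * L)
Step 1 — g * L = 9.81 * 158.7 = 1556.847
Step 2 — sqrt(g * L) = sqrt(1556.847) = 39.456901
Step 3 — Fn = 10.67 / 39.456901 ≈ 0.27042 (5 s.f.)

0.27042


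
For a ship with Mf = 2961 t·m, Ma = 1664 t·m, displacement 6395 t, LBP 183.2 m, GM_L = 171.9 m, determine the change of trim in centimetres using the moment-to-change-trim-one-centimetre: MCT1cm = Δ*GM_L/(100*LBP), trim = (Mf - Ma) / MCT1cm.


Formula: net trimming moment = Mf - Ma; MCT1cm = Δ*GM_L/(100*LBP); trim = net moment / MCT1cm
Step 1 — net trimming moment = 2961 - 1664 = 1297 t·m
Step 2 — MCT1cm = 6395 * 171.9 / (100 * 183.2) = 60.0055 t·m/cm
Step 3 — trim = 1297 / 60.0055 ≈ 21.615 cm (5 s.f.)

21.615 cm


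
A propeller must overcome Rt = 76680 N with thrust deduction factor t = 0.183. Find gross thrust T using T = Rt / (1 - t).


Formula: T = Rt / (1 - t)
Step 1 — (1 - t) = 1 - 0.183 = 0.817
Step 2 — T = 76680 / 0.817 ≈ 93856 N (5 s.f.)

93856 N


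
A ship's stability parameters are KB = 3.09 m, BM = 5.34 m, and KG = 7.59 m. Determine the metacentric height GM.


Formula: GM = KB + BM - KG
Step 1 — KM = KB + BM = 3.09 + 5.34 = 8.43 m
Step 2 — GM = KM - KG = 8.43 - 7.59 = 0.84 m

0.84 m


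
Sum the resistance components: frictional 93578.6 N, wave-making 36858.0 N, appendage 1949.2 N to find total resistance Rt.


Formula: Rt = Rf + Rw + Ra
Substituting: Rt = 93578.6 + 36858.0 + 1949.2
Result: Rt = 132385.8 N

132385.8 N


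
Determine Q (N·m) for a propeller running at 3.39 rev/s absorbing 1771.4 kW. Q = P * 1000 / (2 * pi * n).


Formula: Q = P_W / (2 * pi * n)
Step 1 — P_W = 1771.4 kW * 1000 = 1771400.0 W
Step 2 — 2 * pi * n = 2 * pi * 3.39 = 21.299998
Step 3 — Q = 1771400.0 / 21.299998 ≈ 83164 N·m (5 s.f.)

83164 N·m


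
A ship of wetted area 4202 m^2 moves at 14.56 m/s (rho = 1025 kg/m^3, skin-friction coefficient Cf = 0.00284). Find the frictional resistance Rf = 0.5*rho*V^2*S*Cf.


Formula: Rf = 0.5 * rho * V^2 * S * Cf
Step 1 — V^2 = 14.56^2 = 211.9936
Step 2 — 0.5 * rho * V^2 = 0.5 * 1025 * 211.9936 = 108646.72
Step 3 — Rf = 108646.72 * 4202 * 0.00284 ≈ 1296600 N (5 s.f.)

1296600 N


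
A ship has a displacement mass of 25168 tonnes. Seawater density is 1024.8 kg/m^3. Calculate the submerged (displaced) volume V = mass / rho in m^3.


Formula: V = mass / rho
Step 1 — convert tonnes to kg: 25168 t * 1000 = 25168000 kg
Step 2 — V = 25168000 / 1024.8 ≈ 24559 m^3 (5 s.f.)

24559 m^3


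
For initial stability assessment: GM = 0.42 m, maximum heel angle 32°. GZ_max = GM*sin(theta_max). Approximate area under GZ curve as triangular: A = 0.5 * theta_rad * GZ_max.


Formula: GZ_max = GM * sin(theta); Area = 0.5 * theta_rad * GZ_max
Step 1 — GZ_max = 0.42 * sin(32°) = 0.42 * 0.529919 = 0.222566 m
Step 2 — theta_rad = 32 * pi/180 = 0.558505 rad
Step 3 — Area = 0.5 * 0.558505 * 0.222566 ≈ 0.062152 m·rad (5 s.f.)

0.062152 m·rad


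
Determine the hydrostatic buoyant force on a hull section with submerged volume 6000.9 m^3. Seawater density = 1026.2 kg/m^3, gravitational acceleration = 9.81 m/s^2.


Formula: Fb = rho * g * V
Substituting: Fb = 1026.2 * 9.81 * 6000.9
Intermediate: 1026.2 * 9.81 = 10067.022
Result: Fb = 10067.022 * 6000.9 ≈ 60411000 N (5 s.f.)

60411000 N


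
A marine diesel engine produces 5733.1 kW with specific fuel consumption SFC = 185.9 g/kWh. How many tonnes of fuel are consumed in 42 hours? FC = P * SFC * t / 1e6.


Formula: FC (tonnes) = P * SFC * t / 1,000,000
Step 1 — P * SFC * t = 5733.1 * 185.9 * 42 = 44762898.18 g
Step 2 — FC (tonnes) = 44762898.18 / 1,000,000 ≈ 44.763 tonnes (5 s.f.)

44.763 tonnes


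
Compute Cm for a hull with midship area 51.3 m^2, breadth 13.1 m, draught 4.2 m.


Formula: Cm = Am / (B * T)
Step 1 — B * T = 13.1 * 4.2 = 55.02 m^2
Step 2 — Cm = 51.3 / 55.02 ≈ 0.93239 (5 s.f.)

0.93239


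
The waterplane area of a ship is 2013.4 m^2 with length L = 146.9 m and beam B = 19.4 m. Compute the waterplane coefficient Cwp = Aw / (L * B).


Formula: Cwp = Aw / (L * B)
Step 1 — L * B = 146.9 * 19.4 = 2849.86 m^2
Step 2 — Cwp = 2013.4 / 2849.86 ≈ 0.70649 (5 s.f.)

0.70649


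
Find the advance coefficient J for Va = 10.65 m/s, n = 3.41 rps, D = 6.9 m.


Formula: J = Va / (n * D)
Step 1 — n * D = 3.41 * 6.9 = 23.529
Step 2 — J = 10.65 / 23.529 ≈ 0.45263 (5 s.f.)

0.45263


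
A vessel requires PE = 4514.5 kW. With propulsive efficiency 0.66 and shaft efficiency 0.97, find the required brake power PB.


Formula: PB = PE / (eta_D * eta_S)
Step 1 — combined efficiency = eta_D * eta_S = 0.66 * 0.97 = 0.6402
Step 2 — PB = 4514.5 / 0.6402 ≈ 7051.7 kW (5 s.f.)

7051.7 kW


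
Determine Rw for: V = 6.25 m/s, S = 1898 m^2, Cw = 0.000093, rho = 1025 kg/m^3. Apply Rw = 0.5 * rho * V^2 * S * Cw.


Formula: Rw = 0.5 * rho * V^2 * S * Cw
Step 1 — V^2 = 6.25^2 = 39.0625
Step 2 — 0.5 * rho * V^2 = 0.5 * 1025 * 39.0625 = 20019.53125
Step 3 — Rw = 20019.53125 * 1898 * 0.000093 ≈ 3533.7 N (5 s.f.)

3533.7 N


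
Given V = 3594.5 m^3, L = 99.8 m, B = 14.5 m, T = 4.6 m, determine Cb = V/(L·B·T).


Formula: Cb = V / (L * B * T)
Step 1 — L * B * T = 99.8 * 14.5 * 4.6 = 6656.66 m^3
Step 2 — Cb = 3594.5 / 6656.66 ≈ 0.53999 (5 s.f.)

0.53999


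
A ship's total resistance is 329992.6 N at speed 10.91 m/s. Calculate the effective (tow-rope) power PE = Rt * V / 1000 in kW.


Formula: PE = Rt * V / 1000 (kW)
Step 1 — PE (W) = 329992.6 * 10.91 = 3600219.266 W
Step 2 — PE (kW) = 3600219.266 / 1000 ≈ 3600.2 kW (5 s.f.)

3600.2 kW


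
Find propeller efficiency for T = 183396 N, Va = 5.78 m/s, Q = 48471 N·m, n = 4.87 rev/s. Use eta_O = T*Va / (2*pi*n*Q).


Formula: eta = T * Va / (2 * pi * n * Q)
Step 1 — numerator = T * Va = 183396 * 5.78 = 1060028.88
Step 2 — 2 * pi * n = 2 * pi * 4.87 = 30.599112
Step 3 — denominator = 30.599112 * 48471 = 1483169.56
Step 4 — eta = 1060028.88 / 1483169.56 ≈ 0.71471 (5 s.f.)

0.71471


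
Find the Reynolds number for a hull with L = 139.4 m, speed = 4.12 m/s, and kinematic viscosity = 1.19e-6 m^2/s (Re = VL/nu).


Formula: Re = V * L / nu
Step 1 — V * L = 4.12 * 139.4 = 574.328 m^2/s
Step 2 — Re = 574.328 / 1.19e-6 = 4.83e+08

4.83e+08


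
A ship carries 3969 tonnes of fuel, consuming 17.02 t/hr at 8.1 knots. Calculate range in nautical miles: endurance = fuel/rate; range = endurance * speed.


Formula: endurance = fuel / rate; range = endurance * speed
Step 1 — endurance = 3969 / 17.02 = 233.1962 hours
Step 2 — range = 233.1962 * 8.1 ≈ 1888.9 nautical miles (5 s.f.)

1888.9 NM


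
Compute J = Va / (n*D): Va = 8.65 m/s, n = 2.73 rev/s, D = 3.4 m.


Formula: J = Va / (n * D)
Step 1 — n * D = 2.73 * 3.4 = 9.282
Step 2 — J = 8.65 / 9.282 ≈ 0.93191 (5 s.f.)

0.93191


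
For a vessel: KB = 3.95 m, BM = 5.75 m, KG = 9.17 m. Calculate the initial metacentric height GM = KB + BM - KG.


Formula: GM = KB + BM - KG
Step 1 — KM = KB + BM = 3.95 + 5.75 = 9.7 m
Step 2 — GM = KM - KG = 9.7 - 9.17 = 0.53 m

0.53 m


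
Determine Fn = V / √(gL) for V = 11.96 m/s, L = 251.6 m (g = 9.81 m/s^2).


Formula: Fn = V / sqrt(g * L)
Step 1 — g * L = 9.81 * 251.6 = 2468.196
Step 2 — sqrt(g * L) = sqrt(2468.196) = 49.680942
Step 3 — Fn = 11.96 / 49.680942 ≈ 0.24074 (5 s.f.)

0.24074


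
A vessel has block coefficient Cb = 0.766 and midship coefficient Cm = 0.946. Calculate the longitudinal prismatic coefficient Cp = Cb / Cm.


Formula: Cp = Cb / Cm
Substituting: Cp = 0.766 / 0.946
Result: Cp ≈ 0.80973 (5 s.f.)

0.80973


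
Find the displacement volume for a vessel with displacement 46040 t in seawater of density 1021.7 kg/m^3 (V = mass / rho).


Formula: V = mass / rho
Step 1 — convert tonnes to kg: 46040 t * 1000 = 46040000 kg
Step 2 — V = 46040000 / 1021.7 ≈ 45062 m^3 (5 s.f.)

45062 m^3


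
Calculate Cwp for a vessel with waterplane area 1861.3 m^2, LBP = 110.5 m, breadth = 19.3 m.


Formula: Cwp = Aw / (L * B)
Step 1 — L * B = 110.5 * 19.3 = 2132.65 m^2
Step 2 — Cwp = 1861.3 / 2132.65 ≈ 0.87276 (5 s.f.)

0.87276


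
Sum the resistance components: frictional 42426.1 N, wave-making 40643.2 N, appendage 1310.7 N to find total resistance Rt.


Formula: Rt = Rf + Rw + Ra
Substituting: Rt = 42426.1 + 40643.2 + 1310.7
Result: Rt = 84380.0 N

84380.0 N


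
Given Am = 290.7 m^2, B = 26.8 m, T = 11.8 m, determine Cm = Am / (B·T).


Formula: Cm = Am / (B * T)
Step 1 — B * T = 26.8 * 11.8 = 316.24 m^2
Step 2 — Cm = 290.7 / 316.24 ≈ 0.91924 (5 s.f.)

0.91924


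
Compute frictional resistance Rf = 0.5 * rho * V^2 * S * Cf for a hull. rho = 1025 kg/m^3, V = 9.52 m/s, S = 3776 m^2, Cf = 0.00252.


Formula: Rf = 0.5 * rho * V^2 * S * Cf
Step 1 — V^2 = 9.52^2 = 90.6304
Step 2 — 0.5 * rho * V^2 = 0.5 * 1025 * 90.6304 = 46448.08
Step 3 — Rf = 46448.08 * 3776 * 0.00252 ≈ 441980 N (5 s.f.)

441980 N


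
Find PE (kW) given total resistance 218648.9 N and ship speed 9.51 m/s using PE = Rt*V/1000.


Formula: PE = Rt * V / 1000 (kW)
Step 1 — PE (W) = 218648.9 * 9.51 = 2079351.039 W
Step 2 — PE (kW) = 2079351.039 / 1000 ≈ 2079.4 kW (5 s.f.)

2079.4 kW


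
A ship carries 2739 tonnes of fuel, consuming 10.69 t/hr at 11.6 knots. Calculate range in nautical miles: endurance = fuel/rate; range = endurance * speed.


Formula: endurance = fuel / rate; range = endurance * speed
Step 1 — endurance = 2739 / 10.69 = 256.2208 hours
Step 2 — range = 256.2208 * 11.6 ≈ 2972.2 nautical miles (5 s.f.)

2972.2 NM


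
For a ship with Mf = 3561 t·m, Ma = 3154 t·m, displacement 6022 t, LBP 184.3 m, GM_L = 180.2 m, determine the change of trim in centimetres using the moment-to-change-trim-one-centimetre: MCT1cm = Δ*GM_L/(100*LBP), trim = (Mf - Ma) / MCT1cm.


Formula: net trimming moment = Mf - Ma; MCT1cm = Δ*GM_L/(100*LBP); trim = net moment / MCT1cm
Step 1 — net trimming moment = 3561 - 3154 = 407 t·m
Step 2 — MCT1cm = 6022 * 180.2 / (100 * 184.3) = 58.8803 t·m/cm
Step 3 — trim = 407 / 58.8803 ≈ 6.9123 cm (5 s.f.)

6.9123 cm


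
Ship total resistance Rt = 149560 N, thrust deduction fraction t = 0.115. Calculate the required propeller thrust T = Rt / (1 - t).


Formula: T = Rt / (1 - t)
Step 1 — (1 - t) = 1 - 0.115 = 0.885
Step 2 — T = 149560 / 0.885 ≈ 168990 N (5 s.f.)

168990 N


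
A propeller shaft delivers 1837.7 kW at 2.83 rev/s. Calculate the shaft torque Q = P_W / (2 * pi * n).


Formula: Q = P_W / (2 * pi * n)
Step 1 — P_W = 1837.7 kW * 1000 = 1837700.0 W
Step 2 — 2 * pi * n = 2 * pi * 2.83 = 17.781414
Step 3 — Q = 1837700.0 / 17.781414 ≈ 103350 N·m (5 s.f.)

103350 N·m


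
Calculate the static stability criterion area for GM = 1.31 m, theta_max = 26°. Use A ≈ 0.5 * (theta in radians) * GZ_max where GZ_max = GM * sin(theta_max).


Formula: GZ_max = GM * sin(theta); Area = 0.5 * theta_rad * GZ_max
Step 1 — GZ_max = 1.31 * sin(26°) = 1.31 * 0.438371 = 0.574266 m
Step 2 — theta_rad = 26 * pi/180 = 0.453786 rad
Step 3 — Area = 0.5 * 0.453786 * 0.574266 ≈ 0.13030 m·rad (5 s.f.)

0.13030 m·rad


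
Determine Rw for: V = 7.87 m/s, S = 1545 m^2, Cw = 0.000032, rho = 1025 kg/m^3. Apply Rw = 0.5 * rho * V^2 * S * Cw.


Formula: Rw = 0.5 * rho * V^2 * S * Cw
Step 1 — V^2 = 7.87^2 = 61.9369
Step 2 — 0.5 * rho * V^2 = 0.5 * 1025 * 61.9369 = 31742.66125
Step 3 — Rw = 31742.66125 * 1545 * 0.000032 ≈ 1569.4 N (5 s.f.)

1569.4 N


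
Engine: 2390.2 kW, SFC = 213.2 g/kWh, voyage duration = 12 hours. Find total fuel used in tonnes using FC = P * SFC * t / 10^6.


Formula: FC (tonnes) = P * SFC * t / 1,000,000
Step 1 — P * SFC * t = 2390.2 * 213.2 * 12 = 6115087.68 g
Step 2 — FC (tonnes) = 6115087.68 / 1,000,000 ≈ 6.1151 tonnes (5 s.f.)

6.1151 tonnes


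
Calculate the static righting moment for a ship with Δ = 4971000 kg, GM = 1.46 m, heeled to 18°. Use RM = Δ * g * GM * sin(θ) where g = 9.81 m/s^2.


Formula: GZ = GM * sin(theta); RM = disp * g * GZ
Step 1 — GZ = 1.46 * sin(18°) = 1.46 * 0.309017 = 0.451165 m
Step 2 — RM = 4971000 * 9.81 * 0.451165 ≈ 22001000 N·m (5 s.f.)

22001000 N·m


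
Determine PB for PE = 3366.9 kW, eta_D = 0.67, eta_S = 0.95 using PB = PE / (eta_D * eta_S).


Formula: PB = PE / (eta_D * eta_S)
Step 1 — combined efficiency = eta_D * eta_S = 0.67 * 0.95 = 0.6365
Step 2 — PB = 3366.9 / 0.6365 ≈ 5289.7 kW (5 s.f.)

5289.7 kW


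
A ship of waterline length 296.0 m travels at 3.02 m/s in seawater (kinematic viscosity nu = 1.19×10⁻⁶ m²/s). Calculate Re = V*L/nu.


Formula: Re = V * L / nu
Step 1 — V * L = 3.02 * 296.0 = 893.92 m^2/s
Step 2 — Re = 893.92 / 1.19e-6 = 7.51e+08

7.51e+08


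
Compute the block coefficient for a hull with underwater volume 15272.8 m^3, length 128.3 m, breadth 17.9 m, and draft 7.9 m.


Formula: Cb = V / (L * B * T)
Step 1 — L * B * T = 128.3 * 17.9 * 7.9 = 18142.903 m^3
Step 2 — Cb = 15272.8 / 18142.903 ≈ 0.84181 (5 s.f.)

0.84181


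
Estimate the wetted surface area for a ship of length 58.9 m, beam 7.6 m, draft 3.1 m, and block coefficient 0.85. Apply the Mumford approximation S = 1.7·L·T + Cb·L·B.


Formula: S = 1.7*L*T + V/T with V = Cb*L*B*T, i.e. S = L * (1.7*T + Cb*B)
Step 1 — 1.7*T = 1.7 * 3.1 = 5.27 m
Step 2 — Cb*B = 0.85 * 7.6 = 6.46 m
Step 3 — 1.7*T + Cb*B = 5.27 + 6.46 = 11.73 m
Step 4 — S = 58.9 * 11.73 ≈ 690.90 m^2 (5 s.f.)

690.90 m^2


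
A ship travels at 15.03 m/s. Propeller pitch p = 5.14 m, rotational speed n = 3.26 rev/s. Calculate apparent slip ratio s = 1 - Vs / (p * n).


Formula: s = 1 - Vs / (p * n)
Step 1 — p * n = 5.14 * 3.26 = 16.7564
Step 2 — Vs / (p*n) = 15.03 / 16.7564 = 0.896971 (6 d.p.)
Step 3 — s = 1 - 0.896971 = 0.103029

0.103029


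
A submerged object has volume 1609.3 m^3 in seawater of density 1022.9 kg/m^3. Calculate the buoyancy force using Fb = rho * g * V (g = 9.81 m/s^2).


Formula: Fb = rho * g * V
Substituting: Fb = 1022.9 * 9.81 * 1609.3
Intermediate: 1022.9 * 9.81 = 10034.649
Result: Fb = 10034.649 * 1609.3 ≈ 16149000 N (5 s.f.)

16149000 N


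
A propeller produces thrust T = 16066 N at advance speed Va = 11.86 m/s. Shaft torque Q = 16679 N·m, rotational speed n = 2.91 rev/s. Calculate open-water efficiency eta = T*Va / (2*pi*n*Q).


Formula: eta = T * Va / (2 * pi * n * Q)
Step 1 — numerator = T * Va = 16066 * 11.86 = 190542.76
Step 2 — 2 * pi * n = 2 * pi * 2.91 = 18.284069
Step 3 — denominator = 18.284069 * 16679 = 304959.99
Step 4 — eta = 190542.76 / 304959.99 ≈ 0.62481 (5 s.f.)

0.62481


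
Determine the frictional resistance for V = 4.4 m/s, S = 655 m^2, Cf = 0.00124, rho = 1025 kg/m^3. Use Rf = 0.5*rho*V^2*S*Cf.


Formula: Rf = 0.5 * rho * V^2 * S * Cf
Step 1 — V^2 = 4.4^2 = 19.36
Step 2 — 0.5 * rho * V^2 = 0.5 * 1025 * 19.36 = 9922.0
Step 3 — Rf = 9922.0 * 655 * 0.00124 ≈ 8058.6 N (5 s.f.)

8058.6 N


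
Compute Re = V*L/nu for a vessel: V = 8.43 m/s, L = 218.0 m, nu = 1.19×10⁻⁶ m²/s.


Formula: Re = V * L / nu
Step 1 — V * L = 8.43 * 218.0 = 1837.74 m^2/s
Step 2 — Re = 1837.74 / 1.19e-6 = 1.54e+09

1.54e+09


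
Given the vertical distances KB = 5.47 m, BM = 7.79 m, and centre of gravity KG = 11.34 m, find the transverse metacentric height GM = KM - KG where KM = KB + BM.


Formula: GM = KB + BM - KG
Step 1 — KM = KB + BM = 5.47 + 7.79 = 13.26 m
Step 2 — GM = KM - KG = 13.26 - 11.34 = 1.92 m

1.92 m


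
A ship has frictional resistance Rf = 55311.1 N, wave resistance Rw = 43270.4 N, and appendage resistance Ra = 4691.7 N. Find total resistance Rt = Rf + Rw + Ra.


Formula: Rt = Rf + Rw + Ra
Substituting: Rt = 55311.1 + 43270.4 + 4691.7
Result: Rt = 103273.2 N

103273.2 N


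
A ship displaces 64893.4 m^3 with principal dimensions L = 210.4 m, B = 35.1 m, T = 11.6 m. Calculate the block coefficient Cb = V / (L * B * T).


Formula: Cb = V / (L * B * T)
Step 1 — L * B * T = 210.4 * 35.1 * 11.6 = 85666.464 m^3
Step 2 — Cb = 64893.4 / 85666.464 ≈ 0.75751 (5 s.f.)

0.75751


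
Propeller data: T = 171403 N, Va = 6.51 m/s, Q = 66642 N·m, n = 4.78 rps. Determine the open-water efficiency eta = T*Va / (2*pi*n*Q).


Formula: eta = T * Va / (2 * pi * n * Q)
Step 1 — numerator = T * Va = 171403 * 6.51 = 1115833.53
Step 2 — 2 * pi * n = 2 * pi * 4.78 = 30.033626
Step 3 — denominator = 30.033626 * 66642 = 2001500.9
Step 4 — eta = 1115833.53 / 2001500.9 ≈ 0.55750 (5 s.f.)

0.55750


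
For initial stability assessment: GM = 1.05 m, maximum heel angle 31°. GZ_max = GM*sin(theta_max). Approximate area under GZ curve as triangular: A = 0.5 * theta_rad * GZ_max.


Formula: GZ_max = GM * sin(theta); Area = 0.5 * theta_rad * GZ_max
Step 1 — GZ_max = 1.05 * sin(31°) = 1.05 * 0.515038 = 0.54079 m
Step 2 — theta_rad = 31 * pi/180 = 0.541052 rad
Step 3 — Area = 0.5 * 0.541052 * 0.54079 ≈ 0.14630 m·rad (5 s.f.)

0.14630 m·rad


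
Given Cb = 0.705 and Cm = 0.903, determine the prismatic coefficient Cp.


Formula: Cp = Cb / Cm
Substituting: Cp = 0.705 / 0.903
Result: Cp ≈ 0.78073 (5 s.f.)

0.78073


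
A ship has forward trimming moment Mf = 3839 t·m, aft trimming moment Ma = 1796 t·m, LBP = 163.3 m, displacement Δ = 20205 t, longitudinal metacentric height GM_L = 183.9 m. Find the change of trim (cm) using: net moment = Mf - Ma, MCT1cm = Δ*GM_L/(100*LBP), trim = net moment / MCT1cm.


Formula: net trimming moment = Mf - Ma; MCT1cm = Δ*GM_L/(100*LBP); trim = net moment / MCT1cm
Step 1 — net trimming moment = 3839 - 1796 = 2043 t·m
Step 2 — MCT1cm = 20205 * 183.9 / (100 * 163.3) = 227.5382 t·m/cm
Step 3 — trim = 2043 / 227.5382 ≈ 8.9787 cm (5 s.f.)

8.9787 cm


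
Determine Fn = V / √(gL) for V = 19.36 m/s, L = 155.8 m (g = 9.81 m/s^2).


Formula: Fn = V / sqrt(g * L)
Step 1 — g * L = 9.81 * 155.8 = 1528.398
Step 2 — sqrt(g * L) = sqrt(1528.398) = 39.094731
Step 3 — Fn = 19.36 / 39.094731 ≈ 0.49521 (5 s.f.)

0.49521


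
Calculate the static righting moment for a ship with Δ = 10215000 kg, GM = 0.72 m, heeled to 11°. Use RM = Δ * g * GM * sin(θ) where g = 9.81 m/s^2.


Formula: GZ = GM * sin(theta); RM = disp * g * GZ
Step 1 — GZ = 0.72 * sin(11°) = 0.72 * 0.190809 = 0.137382 m
Step 2 — RM = 10215000 * 9.81 * 0.137382 ≈ 13767000 N·m (5 s.f.)

13767000 N·m


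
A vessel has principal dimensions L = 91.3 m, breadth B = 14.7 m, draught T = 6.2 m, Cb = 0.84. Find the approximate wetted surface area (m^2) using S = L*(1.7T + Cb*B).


Formula: S = 1.7*L*T + V/T with V = Cb*L*B*T, i.e. S = L * (1.7*T + Cb*B)
Step 1 — 1.7*T = 1.7 * 6.2 = 10.54 m
Step 2 — Cb*B = 0.84 * 14.7 = 12.348 m
Step 3 — 1.7*T + Cb*B = 10.54 + 12.348 = 22.888 m
Step 4 — S = 91.3 * 22.888 ≈ 2089.7 m^2 (5 s.f.)

2089.7 m^2


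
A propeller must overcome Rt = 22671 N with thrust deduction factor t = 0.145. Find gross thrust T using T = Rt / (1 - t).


Formula: T = Rt / (1 - t)
Step 1 — (1 - t) = 1 - 0.145 = 0.855
Step 2 — T = 22671 / 0.855 ≈ 26516 N (5 s.f.)

26516 N


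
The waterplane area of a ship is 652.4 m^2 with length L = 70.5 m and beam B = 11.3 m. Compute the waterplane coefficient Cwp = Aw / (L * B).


Formula: Cwp = Aw / (L * B)
Step 1 — L * B = 70.5 * 11.3 = 796.65 m^2
Step 2 — Cwp = 652.4 / 796.65 ≈ 0.81893 (5 s.f.)

0.81893


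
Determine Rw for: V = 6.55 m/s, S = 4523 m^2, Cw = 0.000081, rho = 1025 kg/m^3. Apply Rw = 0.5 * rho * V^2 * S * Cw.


Formula: Rw = 0.5 * rho * V^2 * S * Cw
Step 1 — V^2 = 6.55^2 = 42.9025
Step 2 — 0.5 * rho * V^2 = 0.5 * 1025 * 42.9025 = 21987.53125
Step 3 — Rw = 21987.53125 * 4523 * 0.000081 ≈ 8055.4 N (5 s.f.)

8055.4 N


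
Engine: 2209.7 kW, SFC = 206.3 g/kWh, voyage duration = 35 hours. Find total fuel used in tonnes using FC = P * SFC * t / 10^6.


Formula: FC (tonnes) = P * SFC * t / 1,000,000
Step 1 — P * SFC * t = 2209.7 * 206.3 * 35 = 15955138.85 g
Step 2 — FC (tonnes) = 15955138.85 / 1,000,000 ≈ 15.955 tonnes (5 s.f.)

15.955 tonnes


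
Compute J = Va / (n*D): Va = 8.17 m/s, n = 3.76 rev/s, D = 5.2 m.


Formula: J = Va / (n * D)
Step 1 — n * D = 3.76 * 5.2 = 19.552
Step 2 — J = 8.17 / 19.552 ≈ 0.41786 (5 s.f.)

0.41786


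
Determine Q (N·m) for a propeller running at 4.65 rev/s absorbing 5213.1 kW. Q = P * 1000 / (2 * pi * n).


Formula: Q = P_W / (2 * pi * n)
Step 1 — P_W = 5213.1 kW * 1000 = 5213100.0 W
Step 2 — 2 * pi * n = 2 * pi * 4.65 = 29.216812
Step 3 — Q = 5213100.0 / 29.216812 ≈ 178430 N·m (5 s.f.)

178430 N·m


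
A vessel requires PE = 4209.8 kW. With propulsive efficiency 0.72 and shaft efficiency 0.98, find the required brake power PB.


Formula: PB = PE / (eta_D * eta_S)
Step 1 — combined efficiency = eta_D * eta_S = 0.72 * 0.98 = 0.7056
Step 2 — PB = 4209.8 / 0.7056 ≈ 5966.3 kW (5 s.f.)

5966.3 kW


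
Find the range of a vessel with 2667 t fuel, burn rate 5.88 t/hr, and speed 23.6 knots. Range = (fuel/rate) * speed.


Formula: endurance = fuel / rate; range = endurance * speed
Step 1 — endurance = 2667 / 5.88 = 453.5714 hours
Step 2 — range = 453.5714 * 23.6 ≈ 10704 nautical miles (5 s.f.)

10704 NM


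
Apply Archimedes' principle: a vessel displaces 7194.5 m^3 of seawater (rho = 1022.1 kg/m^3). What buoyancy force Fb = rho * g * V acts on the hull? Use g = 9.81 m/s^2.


Formula: Fb = rho * g * V
Substituting: Fb = 1022.1 * 9.81 * 7194.5
Intermediate: 1022.1 * 9.81 = 10026.801
Result: Fb = 10026.801 * 7194.5 ≈ 72138000 N (5 s.f.)

72138000 N


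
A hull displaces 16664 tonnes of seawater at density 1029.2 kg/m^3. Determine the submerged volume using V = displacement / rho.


Formula: V = mass / rho
Step 1 — convert tonnes to kg: 16664 t * 1000 = 16664000 kg
Step 2 — V = 16664000 / 1029.2 ≈ 16191 m^3 (5 s.f.)

16191 m^3


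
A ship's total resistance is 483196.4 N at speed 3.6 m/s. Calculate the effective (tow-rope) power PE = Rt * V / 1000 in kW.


Formula: PE = Rt * V / 1000 (kW)
Step 1 — PE (W) = 483196.4 * 3.6 = 1739507.04 W
Step 2 — PE (kW) = 1739507.04 / 1000 ≈ 1739.5 kW (5 s.f.)

1739.5 kW


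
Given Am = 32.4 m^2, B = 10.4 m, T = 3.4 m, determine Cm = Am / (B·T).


Formula: Cm = Am / (B * T)
Step 1 — B * T = 10.4 * 3.4 = 35.36 m^2
Step 2 — Cm = 32.4 / 35.36 ≈ 0.91629 (5 s.f.)

0.91629


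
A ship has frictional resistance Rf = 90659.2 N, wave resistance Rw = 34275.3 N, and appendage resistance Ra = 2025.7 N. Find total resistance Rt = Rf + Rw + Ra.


Formula: Rt = Rf + Rw + Ra
Substituting: Rt = 90659.2 + 34275.3 + 2025.7
Result: Rt = 126960.2 N

126960.2 N


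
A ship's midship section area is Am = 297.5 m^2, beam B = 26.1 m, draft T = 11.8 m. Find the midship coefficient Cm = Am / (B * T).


Formula: Cm = Am / (B * T)
Step 1 — B * T = 26.1 * 11.8 = 307.98 m^2
Step 2 — Cm = 297.5 / 307.98 ≈ 0.96597 (5 s.f.)

0.96597


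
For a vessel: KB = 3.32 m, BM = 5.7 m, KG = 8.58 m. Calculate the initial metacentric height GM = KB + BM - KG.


Formula: GM = KB + BM - KG
Step 1 — KM = KB + BM = 3.32 + 5.7 = 9.02 m
Step 2 — GM = KM - KG = 9.02 - 8.58 = 0.44 m

0.44 m


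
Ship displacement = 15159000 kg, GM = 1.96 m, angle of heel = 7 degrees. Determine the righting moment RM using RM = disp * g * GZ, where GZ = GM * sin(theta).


Formula: GZ = GM * sin(theta); RM = disp * g * GZ
Step 1 — GZ = 1.96 * sin(7°) = 1.96 * 0.121869 = 0.238863 m
Step 2 — RM = 15159000 * 9.81 * 0.238863 ≈ 35521000 N·m (5 s.f.)

35521000 N·m


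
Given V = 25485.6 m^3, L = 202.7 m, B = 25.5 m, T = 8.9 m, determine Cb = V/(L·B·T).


Formula: Cb = V / (L * B * T)
Step 1 — L * B * T = 202.7 * 25.5 * 8.9 = 46002.765 m^3
Step 2 — Cb = 25485.6 / 46002.765 ≈ 0.55400 (5 s.f.)

0.55400


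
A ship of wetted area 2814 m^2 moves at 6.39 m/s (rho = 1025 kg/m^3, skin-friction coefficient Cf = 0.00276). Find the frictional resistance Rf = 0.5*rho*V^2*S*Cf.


Formula: Rf = 0.5 * rho * V^2 * S * Cf
Step 1 — V^2 = 6.39^2 = 40.8321
Step 2 — 0.5 * rho * V^2 = 0.5 * 1025 * 40.8321 = 20926.45125
Step 3 — Rf = 20926.45125 * 2814 * 0.00276 ≈ 162530 N (5 s.f.)

162530 N


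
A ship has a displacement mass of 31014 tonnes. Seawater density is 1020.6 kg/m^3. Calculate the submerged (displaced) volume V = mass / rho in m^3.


Formula: V = mass / rho
Step 1 — convert tonnes to kg: 31014 t * 1000 = 31014000 kg
Step 2 — V = 31014000 / 1020.6 ≈ 30388 m^3 (5 s.f.)

30388 m^3


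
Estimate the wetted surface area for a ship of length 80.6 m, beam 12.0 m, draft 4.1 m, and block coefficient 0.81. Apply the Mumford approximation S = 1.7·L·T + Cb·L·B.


Formula: S = 1.7*L*T + V/T with V = Cb*L*B*T, i.e. S = L * (1.7*T + Cb*B)
Step 1 — 1.7*T = 1.7 * 4.1 = 6.97 m
Step 2 — Cb*B = 0.81 * 12.0 = 9.72 m
Step 3 — 1.7*T + Cb*B = 6.97 + 9.72 = 16.69 m
Step 4 — S = 80.6 * 16.69 ≈ 1345.2 m^2 (5 s.f.)

1345.2 m^2


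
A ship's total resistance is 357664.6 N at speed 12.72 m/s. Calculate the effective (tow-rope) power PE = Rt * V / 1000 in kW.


Formula: PE = Rt * V / 1000 (kW)
Step 1 — PE (W) = 357664.6 * 12.72 = 4549493.712 W
Step 2 — PE (kW) = 4549493.712 / 1000 ≈ 4549.5 kW (5 s.f.)

4549.5 kW


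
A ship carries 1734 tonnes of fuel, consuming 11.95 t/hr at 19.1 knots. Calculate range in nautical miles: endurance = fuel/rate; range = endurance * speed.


Formula: endurance = fuel / rate; range = endurance * speed
Step 1 — endurance = 1734 / 11.95 = 145.1046 hours
Step 2 — range = 145.1046 * 19.1 ≈ 2771.5 nautical miles (5 s.f.)

2771.5 NM


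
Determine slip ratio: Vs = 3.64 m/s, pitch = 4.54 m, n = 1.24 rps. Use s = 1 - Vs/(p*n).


Formula: s = 1 - Vs / (p * n)
Step 1 — p * n = 4.54 * 1.24 = 5.6296
Step 2 — Vs / (p*n) = 3.64 / 5.6296 = 0.646582 (6 d.p.)
Step 3 — s = 1 - 0.646582 = 0.353418

0.353418


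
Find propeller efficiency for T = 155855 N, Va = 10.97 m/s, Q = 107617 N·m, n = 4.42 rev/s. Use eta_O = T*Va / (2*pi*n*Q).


Formula: eta = T * Va / (2 * pi * n * Q)
Step 1 — numerator = T * Va = 155855 * 10.97 = 1709729.35
Step 2 — 2 * pi * n = 2 * pi * 4.42 = 27.771679
Step 3 — denominator = 27.771679 * 107617 = 2988704.78
Step 4 — eta = 1709729.35 / 2988704.78 ≈ 0.57206 (5 s.f.)

0.57206


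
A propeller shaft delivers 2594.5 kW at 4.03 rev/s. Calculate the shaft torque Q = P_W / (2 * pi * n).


Formula: Q = P_W / (2 * pi * n)
Step 1 — P_W = 2594.5 kW * 1000 = 2594500.0 W
Step 2 — 2 * pi * n = 2 * pi * 4.03 = 25.321237
Step 3 — Q = 2594500.0 / 25.321237 ≈ 102460 N·m (5 s.f.)

102460 N·m


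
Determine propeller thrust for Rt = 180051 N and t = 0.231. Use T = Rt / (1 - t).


Formula: T = Rt / (1 - t)
Step 1 — (1 - t) = 1 - 0.231 = 0.769
Step 2 — T = 180051 / 0.769 ≈ 234140 N (5 s.f.)

234140 N


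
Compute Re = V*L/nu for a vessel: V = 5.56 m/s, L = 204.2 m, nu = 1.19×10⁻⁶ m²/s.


Formula: Re = V * L / nu
Step 1 — V * L = 5.56 * 204.2 = 1135.352 m^2/s
Step 2 — Re = 1135.352 / 1.19e-6 = 9.54e+08

9.54e+08


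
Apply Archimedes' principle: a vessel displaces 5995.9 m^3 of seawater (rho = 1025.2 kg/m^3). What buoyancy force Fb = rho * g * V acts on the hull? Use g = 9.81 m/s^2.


Formula: Fb = rho * g * V
Substituting: Fb = 1025.2 * 9.81 * 5995.9
Intermediate: 1025.2 * 9.81 = 10057.212
Result: Fb = 10057.212 * 5995.9 ≈ 60302000 N (5 s.f.)

60302000 N


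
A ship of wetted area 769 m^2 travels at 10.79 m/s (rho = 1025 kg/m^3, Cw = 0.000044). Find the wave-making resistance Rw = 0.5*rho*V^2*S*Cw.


Formula: Rw = 0.5 * rho * V^2 * S * Cw
Step 1 — V^2 = 10.79^2 = 116.4241
Step 2 — 0.5 * rho * V^2 = 0.5 * 1025 * 116.4241 = 59667.35125
Step 3 — Rw = 59667.35125 * 769 * 0.000044 ≈ 2018.9 N (5 s.f.)

2018.9 N


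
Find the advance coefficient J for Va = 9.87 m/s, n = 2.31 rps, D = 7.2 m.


Formula: J = Va / (n * D)
Step 1 — n * D = 2.31 * 7.2 = 16.632
Step 2 — J = 9.87 / 16.632 ≈ 0.59343 (5 s.f.)

0.59343


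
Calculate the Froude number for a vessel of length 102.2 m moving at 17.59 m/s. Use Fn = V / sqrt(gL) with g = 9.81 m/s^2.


Formula: Fn = V / sqrt(g * L)
Step 1 — g * L = 9.81 * 102.2 = 1002.582
Step 2 — sqrt(g * L) = sqrt(1002.582) = 31.663575
Step 3 — Fn = 17.59 / 31.663575 ≈ 0.55553 (5 s.f.)

0.55553


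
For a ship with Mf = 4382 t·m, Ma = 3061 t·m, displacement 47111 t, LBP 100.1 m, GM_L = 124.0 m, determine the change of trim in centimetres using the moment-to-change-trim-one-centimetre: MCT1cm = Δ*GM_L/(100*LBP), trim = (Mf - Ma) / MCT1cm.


Formula: net trimming moment = Mf - Ma; MCT1cm = Δ*GM_L/(100*LBP); trim = net moment / MCT1cm
Step 1 — net trimming moment = 4382 - 3061 = 1321 t·m
Step 2 — MCT1cm = 47111 * 124.0 / (100 * 100.1) = 583.5928 t·m/cm
Step 3 — trim = 1321 / 583.5928 ≈ 2.2636 cm (5 s.f.)

2.2636 cm


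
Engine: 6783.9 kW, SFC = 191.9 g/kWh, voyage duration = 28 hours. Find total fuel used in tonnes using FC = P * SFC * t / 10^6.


Formula: FC (tonnes) = P * SFC * t / 1,000,000
Step 1 — P * SFC * t = 6783.9 * 191.9 * 28 = 36451251.48 g
Step 2 — FC (tonnes) = 36451251.48 / 1,000,000 ≈ 36.451 tonnes (5 s.f.)

36.451 tonnes


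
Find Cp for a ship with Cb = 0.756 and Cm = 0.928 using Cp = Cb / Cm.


Formula: Cp = Cb / Cm
Substituting: Cp = 0.756 / 0.928
Result: Cp ≈ 0.81466 (5 s.f.)

0.81466


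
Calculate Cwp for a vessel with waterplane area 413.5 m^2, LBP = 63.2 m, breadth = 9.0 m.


Formula: Cwp = Aw / (L * B)
Step 1 — L * B = 63.2 * 9.0 = 568.8 m^2
Step 2 — Cwp = 413.5 / 568.8 ≈ 0.72697 (5 s.f.)

0.72697


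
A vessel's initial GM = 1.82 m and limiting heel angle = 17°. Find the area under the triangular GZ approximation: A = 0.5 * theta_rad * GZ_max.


Formula: GZ_max = GM * sin(theta); Area = 0.5 * theta_rad * GZ_max
Step 1 — GZ_max = 1.82 * sin(17°) = 1.82 * 0.292372 = 0.532117 m
Step 2 — theta_rad = 17 * pi/180 = 0.296706 rad
Step 3 — Area = 0.5 * 0.296706 * 0.532117 ≈ 0.078941 m·rad (5 s.f.)

0.078941 m·rad


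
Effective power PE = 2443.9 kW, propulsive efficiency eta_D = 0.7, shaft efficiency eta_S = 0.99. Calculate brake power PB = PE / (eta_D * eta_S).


Formula: PB = PE / (eta_D * eta_S)
Step 1 — combined efficiency = eta_D * eta_S = 0.7 * 0.99 = 0.693
Step 2 — PB = 2443.9 / 0.693 ≈ 3526.6 kW (5 s.f.)

3526.6 kW


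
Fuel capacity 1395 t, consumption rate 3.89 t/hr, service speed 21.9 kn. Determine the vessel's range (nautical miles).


Formula: endurance = fuel / rate; range = endurance * speed
Step 1 — endurance = 1395 / 3.89 = 358.6118 hours
Step 2 — range = 358.6118 * 21.9 ≈ 7853.6 nautical miles (5 s.f.)

7853.6 NM


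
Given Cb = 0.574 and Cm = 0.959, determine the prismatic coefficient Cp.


Formula: Cp = Cb / Cm
Substituting: Cp = 0.574 / 0.959
Result: Cp ≈ 0.59854 (5 s.f.)

0.59854


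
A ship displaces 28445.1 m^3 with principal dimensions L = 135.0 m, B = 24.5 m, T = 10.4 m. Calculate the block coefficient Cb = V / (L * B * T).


Formula: Cb = V / (L * B * T)
Step 1 — L * B * T = 135.0 * 24.5 * 10.4 = 34398.0 m^3
Step 2 — Cb = 28445.1 / 34398.0 ≈ 0.82694 (5 s.f.)

0.82694


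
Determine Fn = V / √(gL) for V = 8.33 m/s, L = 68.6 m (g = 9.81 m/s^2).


Formula: Fn = V / sqrt(g * L)
Step 1 — g * L = 9.81 * 68.6 = 672.966
Step 2 — sqrt(g * L) = sqrt(672.966) = 25.941588
Step 3 — Fn = 8.33 / 25.941588 ≈ 0.32111 (5 s.f.)

0.32111


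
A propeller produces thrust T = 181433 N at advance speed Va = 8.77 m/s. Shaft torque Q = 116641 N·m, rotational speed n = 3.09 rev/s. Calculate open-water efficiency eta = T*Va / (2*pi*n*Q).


Formula: eta = T * Va / (2 * pi * n * Q)
Step 1 — numerator = T * Va = 181433 * 8.77 = 1591167.41
Step 2 — 2 * pi * n = 2 * pi * 3.09 = 19.415043
Step 3 — denominator = 19.415043 * 116641 = 2264590.03
Step 4 — eta = 1591167.41 / 2264590.03 ≈ 0.70263 (5 s.f.)

0.70263


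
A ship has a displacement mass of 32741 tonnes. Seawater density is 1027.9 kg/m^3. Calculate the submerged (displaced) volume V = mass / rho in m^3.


Formula: V = mass / rho
Step 1 — convert tonnes to kg: 32741 t * 1000 = 32741000 kg
Step 2 — V = 32741000 / 1027.9 ≈ 31852 m^3 (5 s.f.)

31852 m^3


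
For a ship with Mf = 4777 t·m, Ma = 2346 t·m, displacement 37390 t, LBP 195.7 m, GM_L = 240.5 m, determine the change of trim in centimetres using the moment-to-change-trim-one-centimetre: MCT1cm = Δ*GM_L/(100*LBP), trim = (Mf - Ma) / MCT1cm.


Formula: net trimming moment = Mf - Ma; MCT1cm = Δ*GM_L/(100*LBP); trim = net moment / MCT1cm
Step 1 — net trimming moment = 4777 - 2346 = 2431 t·m
Step 2 — MCT1cm = 37390 * 240.5 / (100 * 195.7) = 459.4939 t·m/cm
Step 3 — trim = 2431 / 459.4939 ≈ 5.2906 cm (5 s.f.)

5.2906 cm


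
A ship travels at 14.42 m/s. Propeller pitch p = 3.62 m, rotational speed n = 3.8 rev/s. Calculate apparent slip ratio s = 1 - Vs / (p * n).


Formula: s = 1 - Vs / (p * n)
Step 1 — p * n = 3.62 * 3.8 = 13.756
Step 2 — Vs / (p*n) = 14.42 / 13.756 = 1.04827 (6 d.p.)
Step 3 — s = 1 - 1.04827 = -0.04827

-0.04827


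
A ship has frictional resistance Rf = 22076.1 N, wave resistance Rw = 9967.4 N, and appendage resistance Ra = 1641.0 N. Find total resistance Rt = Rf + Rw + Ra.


Formula: Rt = Rf + Rw + Ra
Substituting: Rt = 22076.1 + 9967.4 + 1641.0
Result: Rt = 33684.5 N

33684.5 N


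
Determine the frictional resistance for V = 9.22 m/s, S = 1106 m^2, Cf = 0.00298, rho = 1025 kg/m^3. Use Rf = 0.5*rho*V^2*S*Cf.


Formula: Rf = 0.5 * rho * V^2 * S * Cf
Step 1 — V^2 = 9.22^2 = 85.0084
Step 2 — 0.5 * rho * V^2 = 0.5 * 1025 * 85.0084 = 43566.805
Step 3 — Rf = 43566.805 * 1106 * 0.00298 ≈ 143590 N (5 s.f.)

143590 N


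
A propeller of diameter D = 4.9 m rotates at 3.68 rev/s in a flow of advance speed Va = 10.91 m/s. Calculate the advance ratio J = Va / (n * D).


Formula: J = Va / (n * D)
Step 1 — n * D = 3.68 * 4.9 = 18.032
Step 2 — J = 10.91 / 18.032 ≈ 0.60504 (5 s.f.)

0.60504


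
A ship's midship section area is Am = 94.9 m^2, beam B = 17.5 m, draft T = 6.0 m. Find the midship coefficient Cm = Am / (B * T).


Formula: Cm = Am / (B * T)
Step 1 — B * T = 17.5 * 6.0 = 105.0 m^2
Step 2 — Cm = 94.9 / 105.0 ≈ 0.90381 (5 s.f.)

0.90381


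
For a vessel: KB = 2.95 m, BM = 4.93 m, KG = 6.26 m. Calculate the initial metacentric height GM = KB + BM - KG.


Formula: GM = KB + BM - KG
Step 1 — KM = KB + BM = 2.95 + 4.93 = 7.88 m
Step 2 — GM = KM - KG = 7.88 - 6.26 = 1.62 m

1.62 m


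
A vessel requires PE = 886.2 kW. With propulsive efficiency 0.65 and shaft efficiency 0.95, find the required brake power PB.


Formula: PB = PE / (eta_D * eta_S)
Step 1 — combined efficiency = eta_D * eta_S = 0.65 * 0.95 = 0.6175
Step 2 — PB = 886.2 / 0.6175 ≈ 1435.1 kW (5 s.f.)

1435.1 kW


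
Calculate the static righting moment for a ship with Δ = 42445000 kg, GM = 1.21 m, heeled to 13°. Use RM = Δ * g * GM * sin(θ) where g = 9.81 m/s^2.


Formula: GZ = GM * sin(theta); RM = disp * g * GZ
Step 1 — GZ = 1.21 * sin(13°) = 1.21 * 0.224951 = 0.272191 m
Step 2 — RM = 42445000 * 9.81 * 0.272191 ≈ 113340000 N·m (5 s.f.)

113340000 N·m


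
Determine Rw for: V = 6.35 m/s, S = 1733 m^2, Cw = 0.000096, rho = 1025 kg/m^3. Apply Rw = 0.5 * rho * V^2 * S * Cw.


Formula: Rw = 0.5 * rho * V^2 * S * Cw
Step 1 — V^2 = 6.35^2 = 40.3225
Step 2 — 0.5 * rho * V^2 = 0.5 * 1025 * 40.3225 = 20665.28125
Step 3 — Rw = 20665.28125 * 1733 * 0.000096 ≈ 3438.0 N (5 s.f.)

3438.0 N


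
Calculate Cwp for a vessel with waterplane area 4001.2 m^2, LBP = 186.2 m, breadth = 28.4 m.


Formula: Cwp = Aw / (L * B)
Step 1 — L * B = 186.2 * 28.4 = 5288.08 m^2
Step 2 — Cwp = 4001.2 / 5288.08 ≈ 0.75665 (5 s.f.)

0.75665


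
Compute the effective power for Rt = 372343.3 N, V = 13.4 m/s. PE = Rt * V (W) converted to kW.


Formula: PE = Rt * V / 1000 (kW)
Step 1 — PE (W) = 372343.3 * 13.4 = 4989400.22 W
Step 2 — PE (kW) = 4989400.22 / 1000 ≈ 4989.4 kW (5 s.f.)

4989.4 kW


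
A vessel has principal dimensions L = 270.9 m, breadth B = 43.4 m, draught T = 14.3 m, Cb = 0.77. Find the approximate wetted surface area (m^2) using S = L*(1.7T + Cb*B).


Formula: S = 1.7*L*T + V/T with V = Cb*L*B*T, i.e. S = L * (1.7*T + Cb*B)
Step 1 — 1.7*T = 1.7 * 14.3 = 24.31 m
Step 2 — Cb*B = 0.77 * 43.4 = 33.418 m
Step 3 — 1.7*T + Cb*B = 24.31 + 33.418 = 57.728 m
Step 4 — S = 270.9 * 57.728 ≈ 15639 m^2 (5 s.f.)

15639 m^2


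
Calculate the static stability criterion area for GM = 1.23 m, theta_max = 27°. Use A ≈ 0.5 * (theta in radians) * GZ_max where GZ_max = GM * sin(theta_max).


Formula: GZ_max = GM * sin(theta); Area = 0.5 * theta_rad * GZ_max
Step 1 — GZ_max = 1.23 * sin(27°) = 1.23 * 0.45399 = 0.558408 m
Step 2 — theta_rad = 27 * pi/180 = 0.471239 rad
Step 3 — Area = 0.5 * 0.471239 * 0.558408 ≈ 0.13157 m·rad (5 s.f.)

0.13157 m·rad


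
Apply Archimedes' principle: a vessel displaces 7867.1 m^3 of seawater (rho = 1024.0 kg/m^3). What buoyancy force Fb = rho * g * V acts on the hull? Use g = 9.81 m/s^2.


Formula: Fb = rho * g * V
Substituting: Fb = 1024.0 * 9.81 * 7867.1
Intermediate: 1024.0 * 9.81 = 10045.44
Result: Fb = 10045.44 * 7867.1 ≈ 79028000 N (5 s.f.)

79028000 N


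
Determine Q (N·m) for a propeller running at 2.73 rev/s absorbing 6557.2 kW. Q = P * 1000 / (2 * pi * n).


Formula: Q = P_W / (2 * pi * n)
Step 1 — P_W = 6557.2 kW * 1000 = 6557200.0 W
Step 2 — 2 * pi * n = 2 * pi * 2.73 = 17.153096
Step 3 — Q = 6557200.0 / 17.153096 ≈ 382280 N·m (5 s.f.)

382280 N·m


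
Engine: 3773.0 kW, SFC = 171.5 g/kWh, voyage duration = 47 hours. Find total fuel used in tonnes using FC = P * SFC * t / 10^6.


Formula: FC (tonnes) = P * SFC * t / 1,000,000
Step 1 — P * SFC * t = 3773.0 * 171.5 * 47 = 30412266.5 g
Step 2 — FC (tonnes) = 30412266.5 / 1,000,000 ≈ 30.412 tonnes (5 s.f.)

30.412 tonnes


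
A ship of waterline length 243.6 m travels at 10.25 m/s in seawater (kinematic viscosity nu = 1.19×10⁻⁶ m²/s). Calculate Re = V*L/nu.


Formula: Re = V * L / nu
Step 1 — V * L = 10.25 * 243.6 = 2496.9 m^2/s
Step 2 — Re = 2496.9 / 1.19e-6 = 2.10e+09

2.10e+09


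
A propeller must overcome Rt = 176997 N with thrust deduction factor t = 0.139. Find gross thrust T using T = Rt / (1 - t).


Formula: T = Rt / (1 - t)
Step 1 — (1 - t) = 1 - 0.139 = 0.861
Step 2 — T = 176997 / 0.861 ≈ 205570 N (5 s.f.)

205570 N


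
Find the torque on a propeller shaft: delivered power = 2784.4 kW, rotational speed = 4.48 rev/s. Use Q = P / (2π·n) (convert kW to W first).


Formula: Q = P_W / (2 * pi * n)
Step 1 — P_W = 2784.4 kW * 1000 = 2784400.0 W
Step 2 — 2 * pi * n = 2 * pi * 4.48 = 28.14867
Step 3 — Q = 2784400.0 / 28.14867 ≈ 98918 N·m (5 s.f.)

98918 N·m


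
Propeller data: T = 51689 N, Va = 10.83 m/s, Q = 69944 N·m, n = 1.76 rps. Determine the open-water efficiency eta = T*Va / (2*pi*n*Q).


Formula: eta = T * Va / (2 * pi * n * Q)
Step 1 — numerator = T * Va = 51689 * 10.83 = 559791.87
Step 2 — 2 * pi * n = 2 * pi * 1.76 = 11.058406
Step 3 — denominator = 11.058406 * 69944 = 773469.15
Step 4 — eta = 559791.87 / 773469.15 ≈ 0.72374 (5 s.f.)

0.72374


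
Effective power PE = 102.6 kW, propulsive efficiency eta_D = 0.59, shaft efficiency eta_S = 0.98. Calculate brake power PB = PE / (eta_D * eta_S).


Formula: PB = PE / (eta_D * eta_S)
Step 1 — combined efficiency = eta_D * eta_S = 0.59 * 0.98 = 0.5782
Step 2 — PB = 102.6 / 0.5782 ≈ 177.45 kW (5 s.f.)

177.45 kW


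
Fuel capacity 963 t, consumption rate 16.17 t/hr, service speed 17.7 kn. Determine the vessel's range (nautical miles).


Formula: endurance = fuel / rate; range = endurance * speed
Step 1 — endurance = 963 / 16.17 = 59.5547 hours
Step 2 — range = 59.5547 * 17.7 ≈ 1054.1 nautical miles (5 s.f.)

1054.1 NM
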